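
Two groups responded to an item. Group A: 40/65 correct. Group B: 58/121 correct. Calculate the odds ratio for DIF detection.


Odds_A = 40/25 = 1.6
Odds_B = 58/63 = 0.9206
OR = Odds_A / Odds_B = 1.6 / 0.9206
Exactly, OR = (40 * 63) / (25 * 58) = 2520 / 1450
OR = 1.7379

1.7379


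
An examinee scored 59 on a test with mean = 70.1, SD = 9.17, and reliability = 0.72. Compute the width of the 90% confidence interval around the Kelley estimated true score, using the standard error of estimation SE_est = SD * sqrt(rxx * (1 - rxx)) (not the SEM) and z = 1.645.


True score estimate = 0.72*59 + 0.28*70.1 = 62.108
SE_est = SD * sqrt(rxx * (1 - rxx)) = 9.17 * sqrt(0.72 * 0.28) = 9.17 * sqrt(0.2016) = 4.11732
CI = T_est +/- z * SE_est, so width = 2 * z * SE_est = 2 * 1.645 * 4.11732
Width = 13.546

13.546


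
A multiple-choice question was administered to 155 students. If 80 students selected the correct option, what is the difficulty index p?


Item difficulty p = number correct / total examinees
p = 80 / 155
p = 0.5161

0.5161


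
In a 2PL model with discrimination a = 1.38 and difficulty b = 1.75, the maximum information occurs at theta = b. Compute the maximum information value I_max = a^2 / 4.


For 2PL, max info at theta = b = 1.75
I_max = a^2 / 4 = 1.38^2 / 4
= 1.9044 / 4
I_max = 0.4761

0.4761


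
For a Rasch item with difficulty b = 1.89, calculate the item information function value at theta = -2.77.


P = 1/(1+exp(-(-2.77-1.89))) = 0.0094
I = P*(1-P) = 0.0094 * 0.9906
I = 0.0093

0.0093


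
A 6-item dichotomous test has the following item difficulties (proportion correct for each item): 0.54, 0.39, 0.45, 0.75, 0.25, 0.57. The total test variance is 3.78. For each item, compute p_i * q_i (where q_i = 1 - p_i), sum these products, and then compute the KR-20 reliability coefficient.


For each item, compute p_i * q_i:
  Item 1: 0.54 * 0.46 = 0.2484
  Item 2: 0.39 * 0.61 = 0.2379
  Item 3: 0.45 * 0.55 = 0.2475
  Item 4: 0.75 * 0.25 = 0.1875
  Item 5: 0.25 * 0.75 = 0.1875
  Item 6: 0.57 * 0.43 = 0.2451
Sum(p_i * q_i) = 0.2484 + 0.2379 + 0.2475 + 0.1875 + 0.1875 + 0.2451 = 1.3539
KR-20 = (k/(k-1)) * (1 - Sum(p_i*q_i) / Var_total)
= (6/5) * (1 - 1.3539/3.78)
= 1.2 * 0.6418
KR-20 = 0.7702

0.7702


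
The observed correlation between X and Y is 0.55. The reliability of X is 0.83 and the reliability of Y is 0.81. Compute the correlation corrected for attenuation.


r_corrected = rxy / sqrt(rxx * ryy)
= 0.55 / sqrt(0.83 * 0.81)
= 0.55 / sqrt(0.6723)
= 0.55 / 0.819939
r_corrected = 0.6708

0.6708


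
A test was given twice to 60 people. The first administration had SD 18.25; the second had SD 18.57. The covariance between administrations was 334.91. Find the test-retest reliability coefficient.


r = cov(X,Y) / (SD_X * SD_Y)
r = 334.91 / (18.25 * 18.57)
r = 334.91 / 338.9025
r = 0.9882

0.9882


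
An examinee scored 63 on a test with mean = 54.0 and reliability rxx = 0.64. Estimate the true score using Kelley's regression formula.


T_est = rxx * X + (1 - rxx) * mean
T_est = 0.64 * 63 + 0.36 * 54.0
T_est = 40.32 + 19.44
T_est = 59.76

59.76


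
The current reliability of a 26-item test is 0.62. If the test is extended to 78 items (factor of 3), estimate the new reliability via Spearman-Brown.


r_new = (n * rxx) / (1 + (n-1) * rxx)
r_new = (3 * 0.62) / (1 + 2 * 0.62)
r_new = 1.86 / 2.24
r_new = 0.8304

0.8304


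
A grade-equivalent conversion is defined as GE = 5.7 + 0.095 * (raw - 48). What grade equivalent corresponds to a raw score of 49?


raw - median = 49 - 48 = 1
slope * diff = 0.095 * 1 = 0.095
GE = 5.7 + 0.095
GE = 5.795

5.795


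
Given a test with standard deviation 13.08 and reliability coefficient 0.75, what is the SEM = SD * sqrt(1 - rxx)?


SEM = SD * sqrt(1 - rxx)
SEM = 13.08 * sqrt(1 - 0.75)
SEM = 13.08 * sqrt(0.25) = 13.08 * 0.5
SEM = 6.54

6.54


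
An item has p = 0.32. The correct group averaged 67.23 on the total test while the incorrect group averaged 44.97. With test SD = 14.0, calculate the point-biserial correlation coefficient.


q = 1 - p = 0.68
rpb = ((M1 - M0) / SD) * sqrt(p * q)
rpb = ((67.23 - 44.97) / 14.0) * sqrt(0.32 * 0.68)
rpb = 0.7417

0.7417


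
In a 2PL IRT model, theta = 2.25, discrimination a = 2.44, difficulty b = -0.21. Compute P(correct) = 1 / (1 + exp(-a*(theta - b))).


a*(theta - b) = 2.44 * (2.25 - -0.21) = 6.0024
exp(-6.0024) = 0.0025
P = 1 / (1 + 0.0025)
P = 0.9975

0.9975


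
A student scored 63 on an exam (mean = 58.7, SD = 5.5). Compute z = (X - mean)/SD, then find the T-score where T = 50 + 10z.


z = (X - mean) / SD = (63 - 58.7) / 5.5
z = 4.3 / 5.5
z = 0.7818
T-score = T = 50 + 10z
Carry z at full precision (z = 4.3 / 5.5) into the conversion:
T-score = 50 + 10 * (4.3 / 5.5) = 50 + 43 / 5.5
T-score = 50 + 7.8182
T-score = 57.8182

57.8182


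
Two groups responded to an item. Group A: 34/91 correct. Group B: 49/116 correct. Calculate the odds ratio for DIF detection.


Odds_A = 34/57 = 0.5965
Odds_B = 49/67 = 0.7313
OR = Odds_A / Odds_B = 0.5965 / 0.7313
Exactly, OR = (34 * 67) / (57 * 49) = 2278 / 2793
OR = 0.8156

0.8156


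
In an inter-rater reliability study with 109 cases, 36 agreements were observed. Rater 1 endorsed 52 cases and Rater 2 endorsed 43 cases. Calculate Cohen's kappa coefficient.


P_o = 36/109 = 0.330275
P_e = (52*43 + 57*66) / 11881 = 0.50484
kappa = (P_o - P_e) / (1 - P_e)
kappa = (0.330275 - 0.50484) / (1 - 0.50484)
kappa = -0.3525

-0.3525


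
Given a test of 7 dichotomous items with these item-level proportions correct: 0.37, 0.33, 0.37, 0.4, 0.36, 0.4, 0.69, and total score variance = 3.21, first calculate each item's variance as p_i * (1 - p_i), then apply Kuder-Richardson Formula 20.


For each item, compute p_i * q_i:
  Item 1: 0.37 * 0.63 = 0.2331
  Item 2: 0.33 * 0.67 = 0.2211
  Item 3: 0.37 * 0.63 = 0.2331
  Item 4: 0.4 * 0.6 = 0.24
  Item 5: 0.36 * 0.64 = 0.2304
  Item 6: 0.4 * 0.6 = 0.24
  Item 7: 0.69 * 0.31 = 0.2139
Sum(p_i * q_i) = 0.2331 + 0.2211 + 0.2331 + 0.24 + 0.2304 + 0.24 + 0.2139 = 1.6116
KR-20 = (k/(k-1)) * (1 - Sum(p_i*q_i) / Var_total)
= (7/6) * (1 - 1.6116/3.21)
= 1.1667 * 0.4979
KR-20 = 0.5809

0.5809


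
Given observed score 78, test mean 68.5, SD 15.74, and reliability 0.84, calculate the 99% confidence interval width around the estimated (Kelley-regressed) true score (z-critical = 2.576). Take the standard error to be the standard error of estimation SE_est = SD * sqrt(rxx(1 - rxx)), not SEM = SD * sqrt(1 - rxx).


True score estimate = 0.84*78 + 0.16*68.5 = 76.48
SE_est = SD * sqrt(rxx * (1 - rxx)) = 15.74 * sqrt(0.84 * 0.16) = 15.74 * sqrt(0.1344) = 5.770379
CI = T_est +/- z * SE_est, so width = 2 * z * SE_est = 2 * 2.576 * 5.770379
Width = 29.729

29.729


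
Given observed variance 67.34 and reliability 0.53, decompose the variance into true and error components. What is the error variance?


var_true = rxx * var_obs = 0.53 * 67.34 = 35.6902
var_error = var_obs - var_true
var_error = 67.34 - 35.6902
var_error = 31.6498

31.6498


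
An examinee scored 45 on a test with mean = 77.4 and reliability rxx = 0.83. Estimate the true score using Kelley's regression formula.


T_est = rxx * X + (1 - rxx) * mean
T_est = 0.83 * 45 + 0.17 * 77.4
T_est = 37.35 + 13.158
T_est = 50.508

50.508


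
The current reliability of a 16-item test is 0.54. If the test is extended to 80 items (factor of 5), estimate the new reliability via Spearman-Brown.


r_new = (n * rxx) / (1 + (n-1) * rxx)
r_new = (5 * 0.54) / (1 + 4 * 0.54)
r_new = 2.7 / 3.16
r_new = 0.8544

0.8544


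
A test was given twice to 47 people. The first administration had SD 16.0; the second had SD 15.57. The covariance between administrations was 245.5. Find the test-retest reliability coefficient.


r = cov(X,Y) / (SD_X * SD_Y)
r = 245.5 / (16.0 * 15.57)
r = 245.5 / 249.12
r = 0.9855

0.9855


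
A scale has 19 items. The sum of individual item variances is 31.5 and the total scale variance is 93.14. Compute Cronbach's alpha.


alpha = (k/(k-1)) * (1 - sum(si^2)/s_total^2)
= (19/18) * (1 - 31.5/93.14)
alpha = 0.6986

0.6986


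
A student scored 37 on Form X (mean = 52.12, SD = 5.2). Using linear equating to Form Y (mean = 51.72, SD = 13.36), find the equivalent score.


slope = SD_Y / SD_X = 13.36 / 5.2 ~ 2.5692
intercept = mean_Y - slope * mean_X = 51.72 - (13.36 / 5.2) * 52.12 ~ -82.1883
Y = slope * X + intercept. To avoid rounding drift from the rounded slope/intercept, evaluate the equivalent form Y = mean_Y + SD_Y * (X - mean_X) / SD_X at full precision:
Y = 51.72 + 13.36 * (37 - 52.12) / 5.2
Y = 51.72 - 13.36 * 15.12 / 5.2
Y = 51.72 - 202.0032 / 5.2
Y = 51.72 - 38.8468
Y = 12.8732

12.8732


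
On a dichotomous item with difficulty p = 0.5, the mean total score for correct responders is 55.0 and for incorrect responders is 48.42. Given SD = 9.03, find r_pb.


q = 1 - p = 0.5
rpb = ((M1 - M0) / SD) * sqrt(p * q)
rpb = ((55.0 - 48.42) / 9.03) * sqrt(0.5 * 0.5)
rpb = 0.3643

0.3643


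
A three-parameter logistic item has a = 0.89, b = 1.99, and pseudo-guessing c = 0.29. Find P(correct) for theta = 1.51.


logit = 0.89*(1.51 - 1.99) = -0.4272
P* = 1/(1 + exp(--0.4272)) = 0.3948
P = 0.29 + (1 - 0.29) * 0.3948
P = 0.5703

0.5703


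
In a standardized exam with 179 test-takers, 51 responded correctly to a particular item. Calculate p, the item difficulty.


Item difficulty p = number correct / total examinees
p = 51 / 179
p = 0.2849

0.2849


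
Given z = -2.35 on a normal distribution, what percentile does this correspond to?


CDF(z) = 0.5 * (1 + erf(z/sqrt(2)))
erf(-1.6617) = -0.9812
CDF = 0.0094
Percentile rank = 0.0094 * 100 = 0.94

0.94


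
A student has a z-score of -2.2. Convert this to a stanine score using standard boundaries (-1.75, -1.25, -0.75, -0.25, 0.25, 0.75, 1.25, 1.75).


Stanine boundaries: [-1.75, -1.25, -0.75, -0.25, 0.25, 0.75, 1.25, 1.75]
z = -2.2
Check each boundary:
  z < -1.75
  z < -1.25
  z < -0.75
  z < -0.25
  z < 0.25
  z < 0.75
  z < 1.25
  z < 1.75
Highest qualifying boundary gives stanine = 1

1


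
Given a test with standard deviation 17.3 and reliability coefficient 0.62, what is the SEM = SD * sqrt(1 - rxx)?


SEM = SD * sqrt(1 - rxx)
SEM = 17.3 * sqrt(1 - 0.62)
SEM = 17.3 * sqrt(0.38) = 17.3 * 0.616441
SEM = 10.6644

10.6644


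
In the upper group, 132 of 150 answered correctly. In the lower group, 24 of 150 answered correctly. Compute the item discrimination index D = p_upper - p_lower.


p_upper = 132/150 = 0.88
p_lower = 24/150 = 0.16
D = 0.88 - 0.16 = 0.72

0.72


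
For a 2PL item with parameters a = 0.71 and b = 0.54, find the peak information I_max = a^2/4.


For 2PL, max info at theta = b = 0.54
I_max = a^2 / 4 = 0.71^2 / 4
= 0.5041 / 4
I_max = 0.126

0.126


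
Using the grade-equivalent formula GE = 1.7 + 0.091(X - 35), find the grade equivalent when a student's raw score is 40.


raw - median = 40 - 35 = 5
slope * diff = 0.091 * 5 = 0.455
GE = 1.7 + 0.455
GE = 2.155

2.155


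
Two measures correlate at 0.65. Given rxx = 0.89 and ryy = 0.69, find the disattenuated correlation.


r_corrected = rxy / sqrt(rxx * ryy)
= 0.65 / sqrt(0.89 * 0.69)
= 0.65 / sqrt(0.6141)
= 0.65 / 0.783645
r_corrected = 0.8295

0.8295


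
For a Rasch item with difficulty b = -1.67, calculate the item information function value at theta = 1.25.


P = 1/(1+exp(-(1.25--1.67))) = 0.9488
I = P*(1-P) = 0.9488 * 0.0512
I = 0.0486

0.0486


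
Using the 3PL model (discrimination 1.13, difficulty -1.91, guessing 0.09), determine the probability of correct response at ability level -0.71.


logit = 1.13*(-0.71 - -1.91) = 1.356
P* = 1/(1 + exp(-1.356)) = 0.7951
P = 0.09 + (1 - 0.09) * 0.7951
P = 0.8135

0.8135


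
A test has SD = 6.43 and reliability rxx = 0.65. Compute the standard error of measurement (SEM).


SEM = SD * sqrt(1 - rxx)
SEM = 6.43 * sqrt(1 - 0.65)
SEM = 6.43 * sqrt(0.35) = 6.43 * 0.591608
SEM = 3.804

3.804


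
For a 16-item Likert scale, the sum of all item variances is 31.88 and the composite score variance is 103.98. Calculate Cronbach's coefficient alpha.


alpha = (k/(k-1)) * (1 - sum(si^2)/s_total^2)
= (16/15) * (1 - 31.88/103.98)
alpha = 0.7396

0.7396


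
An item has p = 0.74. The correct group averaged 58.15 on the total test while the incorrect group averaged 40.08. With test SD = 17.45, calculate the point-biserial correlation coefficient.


q = 1 - p = 0.26
rpb = ((M1 - M0) / SD) * sqrt(p * q)
rpb = ((58.15 - 40.08) / 17.45) * sqrt(0.74 * 0.26)
rpb = 0.4542

0.4542


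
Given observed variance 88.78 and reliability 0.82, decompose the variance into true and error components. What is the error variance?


var_true = rxx * var_obs = 0.82 * 88.78 = 72.7996
var_error = var_obs - var_true
var_error = 88.78 - 72.7996
var_error = 15.9804

15.9804


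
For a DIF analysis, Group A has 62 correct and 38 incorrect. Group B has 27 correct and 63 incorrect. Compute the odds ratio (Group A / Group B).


Odds_A = 62/38 = 1.6316
Odds_B = 27/63 = 0.4286
OR = Odds_A / Odds_B = 1.6316 / 0.4286
Exactly, OR = (62 * 63) / (38 * 27) = 3906 / 1026
OR = 3.807

3.807


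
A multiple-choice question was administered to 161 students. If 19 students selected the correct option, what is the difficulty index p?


Item difficulty p = number correct / total examinees
p = 19 / 161
p = 0.118

0.118


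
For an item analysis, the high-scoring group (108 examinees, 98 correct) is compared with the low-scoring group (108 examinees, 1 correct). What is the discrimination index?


p_upper = 98/108 = 0.9074
p_lower = 1/108 = 0.0093
D = 0.9074 - 0.0093 = 0.8981

0.8981


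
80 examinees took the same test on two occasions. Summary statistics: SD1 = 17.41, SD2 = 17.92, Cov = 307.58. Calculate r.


r = cov(X,Y) / (SD_X * SD_Y)
r = 307.58 / (17.41 * 17.92)
r = 307.58 / 311.9872
r = 0.9859

0.9859


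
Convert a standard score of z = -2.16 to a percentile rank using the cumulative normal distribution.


CDF(z) = 0.5 * (1 + erf(z/sqrt(2)))
erf(-1.5274) = -0.9692
CDF = 0.0154
Percentile rank = 0.0154 * 100 = 1.54

1.54


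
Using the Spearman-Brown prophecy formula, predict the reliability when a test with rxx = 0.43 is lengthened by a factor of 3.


r_new = (n * rxx) / (1 + (n-1) * rxx)
r_new = (3 * 0.43) / (1 + 2 * 0.43)
r_new = 1.29 / 1.86
r_new = 0.6935

0.6935


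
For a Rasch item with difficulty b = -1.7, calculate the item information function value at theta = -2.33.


P = 1/(1+exp(-(-2.33--1.7))) = 0.3475
I = P*(1-P) = 0.3475 * 0.6525
I = 0.2267

0.2267


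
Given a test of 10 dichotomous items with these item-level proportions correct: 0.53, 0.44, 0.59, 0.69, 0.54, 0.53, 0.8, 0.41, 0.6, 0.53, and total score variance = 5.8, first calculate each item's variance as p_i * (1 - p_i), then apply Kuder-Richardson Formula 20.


For each item, compute p_i * q_i:
  Item 1: 0.53 * 0.47 = 0.2491
  Item 2: 0.44 * 0.56 = 0.2464
  Item 3: 0.59 * 0.41 = 0.2419
  Item 4: 0.69 * 0.31 = 0.2139
  Item 5: 0.54 * 0.46 = 0.2484
  Item 6: 0.53 * 0.47 = 0.2491
  Item 7: 0.8 * 0.2 = 0.16
  Item 8: 0.41 * 0.59 = 0.2419
  Item 9: 0.6 * 0.4 = 0.24
  Item 10: 0.53 * 0.47 = 0.2491
Sum(p_i * q_i) = 0.2491 + 0.2464 + 0.2419 + 0.2139 + 0.2484 + 0.2491 + 0.16 + 0.2419 + 0.24 + 0.2491 = 2.3398
KR-20 = (k/(k-1)) * (1 - Sum(p_i*q_i) / Var_total)
= (10/9) * (1 - 2.3398/5.8)
= 1.1111 * 0.5966
KR-20 = 0.6629

0.6629


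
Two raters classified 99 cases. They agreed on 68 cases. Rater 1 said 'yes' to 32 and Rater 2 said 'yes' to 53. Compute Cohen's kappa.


P_o = 68/99 = 0.686869
P_e = (32*53 + 67*46) / 9801 = 0.487501
kappa = (P_o - P_e) / (1 - P_e)
kappa = (0.686869 - 0.487501) / (1 - 0.487501)
kappa = 0.389

0.389


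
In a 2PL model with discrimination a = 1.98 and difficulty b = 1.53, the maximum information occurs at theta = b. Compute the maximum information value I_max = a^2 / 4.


For 2PL, max info at theta = b = 1.53
I_max = a^2 / 4 = 1.98^2 / 4
= 3.9204 / 4
I_max = 0.9801

0.9801


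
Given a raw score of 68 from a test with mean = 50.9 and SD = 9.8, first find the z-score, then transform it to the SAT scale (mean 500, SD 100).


z = (X - mean) / SD = (68 - 50.9) / 9.8
z = 17.1 / 9.8
z = 1.7449
SAT-scale = SAT = 500 + 100z
Carry z at full precision (z = 17.1 / 9.8) into the conversion:
SAT-scale = 500 + 100 * (17.1 / 9.8) = 500 + 1710 / 9.8
SAT-scale = 500 + 174.4898
SAT-scale = 674.4898

674.4898


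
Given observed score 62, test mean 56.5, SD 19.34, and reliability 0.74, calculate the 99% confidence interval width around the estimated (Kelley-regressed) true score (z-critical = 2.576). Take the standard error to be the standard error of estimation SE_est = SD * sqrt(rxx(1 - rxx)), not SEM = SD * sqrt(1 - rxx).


True score estimate = 0.74*62 + 0.26*56.5 = 60.57
SE_est = SD * sqrt(rxx * (1 - rxx)) = 19.34 * sqrt(0.74 * 0.26) = 19.34 * sqrt(0.1924) = 8.483186
CI = T_est +/- z * SE_est, so width = 2 * z * SE_est = 2 * 2.576 * 8.483186
Width = 43.7054

43.7054


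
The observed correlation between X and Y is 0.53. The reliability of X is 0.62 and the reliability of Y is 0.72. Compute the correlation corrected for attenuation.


r_corrected = rxy / sqrt(rxx * ryy)
= 0.53 / sqrt(0.62 * 0.72)
= 0.53 / sqrt(0.4464)
= 0.53 / 0.668132
r_corrected = 0.7933

0.7933


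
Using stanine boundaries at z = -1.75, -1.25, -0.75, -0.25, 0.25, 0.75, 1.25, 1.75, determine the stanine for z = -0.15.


Stanine boundaries: [-1.75, -1.25, -0.75, -0.25, 0.25, 0.75, 1.25, 1.75]
z = -0.15
Check each boundary:
  z >= -1.75 -> could be stanine 2
  z >= -1.25 -> could be stanine 3
  z >= -0.75 -> could be stanine 4
  z >= -0.25 -> could be stanine 5
  z < 0.25
  z < 0.75
  z < 1.25
  z < 1.75
Highest qualifying boundary gives stanine = 5

5


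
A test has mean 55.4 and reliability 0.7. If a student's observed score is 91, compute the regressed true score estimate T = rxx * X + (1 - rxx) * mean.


T_est = rxx * X + (1 - rxx) * mean
T_est = 0.7 * 91 + 0.3 * 55.4
T_est = 63.7 + 16.62
T_est = 80.32

80.32


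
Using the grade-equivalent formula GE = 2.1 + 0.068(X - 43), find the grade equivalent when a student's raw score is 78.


raw - median = 78 - 43 = 35
slope * diff = 0.068 * 35 = 2.38
GE = 2.1 + 2.38
GE = 4.48

4.48


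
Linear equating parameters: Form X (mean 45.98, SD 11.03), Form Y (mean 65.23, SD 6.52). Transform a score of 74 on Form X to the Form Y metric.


slope = SD_Y / SD_X = 6.52 / 11.03 ~ 0.5911
intercept = mean_Y - slope * mean_X = 65.23 - (6.52 / 11.03) * 45.98 ~ 38.0505
Y = slope * X + intercept. To avoid rounding drift from the rounded slope/intercept, evaluate the equivalent form Y = mean_Y + SD_Y * (X - mean_X) / SD_X at full precision:
Y = 65.23 + 6.52 * (74 - 45.98) / 11.03
Y = 65.23 + 6.52 * 28.02 / 11.03
Y = 65.23 + 182.6904 / 11.03
Y = 65.23 + 16.563
Y = 81.793

81.793


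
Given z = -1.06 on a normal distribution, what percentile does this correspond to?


CDF(z) = 0.5 * (1 + erf(z/sqrt(2)))
erf(-0.7495) = -0.7109
CDF = 0.1446
Percentile rank = 0.1446 * 100 = 14.46

14.46


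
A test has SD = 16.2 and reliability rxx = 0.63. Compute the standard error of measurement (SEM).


SEM = SD * sqrt(1 - rxx)
SEM = 16.2 * sqrt(1 - 0.63)
SEM = 16.2 * sqrt(0.37) = 16.2 * 0.608276
SEM = 9.8541

9.8541


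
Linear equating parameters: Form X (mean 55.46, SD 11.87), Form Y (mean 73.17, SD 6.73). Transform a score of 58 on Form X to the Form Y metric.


slope = SD_Y / SD_X = 6.73 / 11.87 ~ 0.567
intercept = mean_Y - slope * mean_X = 73.17 - (6.73 / 11.87) * 55.46 ~ 41.7255
Y = slope * X + intercept. To avoid rounding drift from the rounded slope/intercept, evaluate the equivalent form Y = mean_Y + SD_Y * (X - mean_X) / SD_X at full precision:
Y = 73.17 + 6.73 * (58 - 55.46) / 11.87
Y = 73.17 + 6.73 * 2.54 / 11.87
Y = 73.17 + 17.0942 / 11.87
Y = 73.17 + 1.4401
Y = 74.6101

74.6101


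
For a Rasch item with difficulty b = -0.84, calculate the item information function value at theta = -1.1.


P = 1/(1+exp(-(-1.1--0.84))) = 0.4354
I = P*(1-P) = 0.4354 * 0.5646
I = 0.2458

0.2458


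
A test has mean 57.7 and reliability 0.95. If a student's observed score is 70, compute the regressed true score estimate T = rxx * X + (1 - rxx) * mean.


T_est = rxx * X + (1 - rxx) * mean
T_est = 0.95 * 70 + 0.05 * 57.7
T_est = 66.5 + 2.885
T_est = 69.385

69.385


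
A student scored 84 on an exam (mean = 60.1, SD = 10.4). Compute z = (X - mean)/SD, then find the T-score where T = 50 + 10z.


z = (X - mean) / SD = (84 - 60.1) / 10.4
z = 23.9 / 10.4
z = 2.2981
T-score = T = 50 + 10z
Carry z at full precision (z = 23.9 / 10.4) into the conversion:
T-score = 50 + 10 * (23.9 / 10.4) = 50 + 239 / 10.4
T-score = 50 + 22.9808
T-score = 72.9808

72.9808


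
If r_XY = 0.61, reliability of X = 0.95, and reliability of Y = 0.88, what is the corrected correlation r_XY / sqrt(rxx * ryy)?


r_corrected = rxy / sqrt(rxx * ryy)
= 0.61 / sqrt(0.95 * 0.88)
= 0.61 / sqrt(0.836)
= 0.61 / 0.91433
r_corrected = 0.6672

0.6672


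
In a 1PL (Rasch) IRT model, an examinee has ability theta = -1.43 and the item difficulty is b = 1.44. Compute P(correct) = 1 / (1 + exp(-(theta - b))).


theta - b = -1.43 - 1.44 = -2.87
exp(-(theta - b)) = exp(2.87) = 17.637
P = 1 / (1 + 17.637)
P = 0.0537

0.0537


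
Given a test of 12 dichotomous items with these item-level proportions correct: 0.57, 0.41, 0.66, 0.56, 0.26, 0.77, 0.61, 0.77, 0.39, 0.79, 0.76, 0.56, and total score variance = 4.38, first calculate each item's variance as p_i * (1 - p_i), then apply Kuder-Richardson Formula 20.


For each item, compute p_i * q_i:
  Item 1: 0.57 * 0.43 = 0.2451
  Item 2: 0.41 * 0.59 = 0.2419
  Item 3: 0.66 * 0.34 = 0.2244
  Item 4: 0.56 * 0.44 = 0.2464
  Item 5: 0.26 * 0.74 = 0.1924
  Item 6: 0.77 * 0.23 = 0.1771
  Item 7: 0.61 * 0.39 = 0.2379
  Item 8: 0.77 * 0.23 = 0.1771
  Item 9: 0.39 * 0.61 = 0.2379
  Item 10: 0.79 * 0.21 = 0.1659
  Item 11: 0.76 * 0.24 = 0.1824
  Item 12: 0.56 * 0.44 = 0.2464
Sum(p_i * q_i) = 0.2451 + 0.2419 + 0.2244 + 0.2464 + 0.1924 + 0.1771 + 0.2379 + 0.1771 + 0.2379 + 0.1659 + 0.1824 + 0.2464 = 2.5749
KR-20 = (k/(k-1)) * (1 - Sum(p_i*q_i) / Var_total)
= (12/11) * (1 - 2.5749/4.38)
= 1.0909 * 0.4121
KR-20 = 0.4496

0.4496


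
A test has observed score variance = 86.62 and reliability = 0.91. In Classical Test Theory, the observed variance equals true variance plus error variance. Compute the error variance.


var_true = rxx * var_obs = 0.91 * 86.62 = 78.8242
var_error = var_obs - var_true
var_error = 86.62 - 78.8242
var_error = 7.7958

7.7958


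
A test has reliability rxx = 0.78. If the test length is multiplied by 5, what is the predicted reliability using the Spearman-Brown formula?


r_new = (n * rxx) / (1 + (n-1) * rxx)
r_new = (5 * 0.78) / (1 + 4 * 0.78)
r_new = 3.9 / 4.12
r_new = 0.9466

0.9466


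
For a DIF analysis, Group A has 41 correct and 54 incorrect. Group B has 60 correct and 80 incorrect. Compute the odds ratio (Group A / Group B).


Odds_A = 41/54 = 0.7593
Odds_B = 60/80 = 0.75
OR = Odds_A / Odds_B = 0.7593 / 0.75
Exactly, OR = (41 * 80) / (54 * 60) = 3280 / 3240
OR = 1.0123

1.0123


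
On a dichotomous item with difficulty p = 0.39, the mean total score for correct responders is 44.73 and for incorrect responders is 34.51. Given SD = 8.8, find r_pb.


q = 1 - p = 0.61
rpb = ((M1 - M0) / SD) * sqrt(p * q)
rpb = ((44.73 - 34.51) / 8.8) * sqrt(0.39 * 0.61)
rpb = 0.5665

0.5665


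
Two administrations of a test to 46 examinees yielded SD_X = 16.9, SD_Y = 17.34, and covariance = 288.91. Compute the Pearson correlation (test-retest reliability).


r = cov(X,Y) / (SD_X * SD_Y)
r = 288.91 / (16.9 * 17.34)
r = 288.91 / 293.046
r = 0.9859

0.9859


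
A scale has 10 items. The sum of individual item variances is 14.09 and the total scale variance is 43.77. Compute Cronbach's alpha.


alpha = (k/(k-1)) * (1 - sum(si^2)/s_total^2)
= (10/9) * (1 - 14.09/43.77)
alpha = 0.7534

0.7534


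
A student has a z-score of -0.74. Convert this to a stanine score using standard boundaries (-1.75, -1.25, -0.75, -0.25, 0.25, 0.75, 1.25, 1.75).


Stanine boundaries: [-1.75, -1.25, -0.75, -0.25, 0.25, 0.75, 1.25, 1.75]
z = -0.74
Check each boundary:
  z >= -1.75 -> could be stanine 2
  z >= -1.25 -> could be stanine 3
  z >= -0.75 -> could be stanine 4
  z < -0.25
  z < 0.25
  z < 0.75
  z < 1.25
  z < 1.75
Highest qualifying boundary gives stanine = 4

4


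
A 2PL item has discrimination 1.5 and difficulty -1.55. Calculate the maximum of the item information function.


For 2PL, max info at theta = b = -1.55
I_max = a^2 / 4 = 1.5^2 / 4
= 2.25 / 4
I_max = 0.5625

0.5625


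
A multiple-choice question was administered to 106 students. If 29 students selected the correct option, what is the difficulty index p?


Item difficulty p = number correct / total examinees
p = 29 / 106
p = 0.2736

0.2736


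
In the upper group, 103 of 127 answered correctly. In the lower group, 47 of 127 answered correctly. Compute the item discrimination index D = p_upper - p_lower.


p_upper = 103/127 = 0.811
p_lower = 47/127 = 0.3701
D = 0.811 - 0.3701 = 0.4409

0.4409


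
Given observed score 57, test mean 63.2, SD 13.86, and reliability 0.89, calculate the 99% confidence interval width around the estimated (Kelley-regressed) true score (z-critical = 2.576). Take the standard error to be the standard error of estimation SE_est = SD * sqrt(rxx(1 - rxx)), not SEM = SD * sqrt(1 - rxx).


True score estimate = 0.89*57 + 0.11*63.2 = 57.682
SE_est = SD * sqrt(rxx * (1 - rxx)) = 13.86 * sqrt(0.89 * 0.11) = 13.86 * sqrt(0.0979) = 4.336652
CI = T_est +/- z * SE_est, so width = 2 * z * SE_est = 2 * 2.576 * 4.336652
Width = 22.3424

22.3424


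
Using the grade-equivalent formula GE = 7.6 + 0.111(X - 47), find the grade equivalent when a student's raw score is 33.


raw - median = 33 - 47 = -14
slope * diff = 0.111 * -14 = -1.554
GE = 7.6 + -1.554
GE = 6.046

6.046


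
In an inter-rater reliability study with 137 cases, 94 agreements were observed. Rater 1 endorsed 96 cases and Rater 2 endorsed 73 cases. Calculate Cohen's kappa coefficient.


P_o = 94/137 = 0.686131
P_e = (96*73 + 41*64) / 18769 = 0.513187
kappa = (P_o - P_e) / (1 - P_e)
kappa = (0.686131 - 0.513187) / (1 - 0.513187)
kappa = 0.3553

0.3553


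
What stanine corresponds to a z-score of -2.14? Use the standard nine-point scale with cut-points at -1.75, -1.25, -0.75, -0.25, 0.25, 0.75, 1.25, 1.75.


Stanine boundaries: [-1.75, -1.25, -0.75, -0.25, 0.25, 0.75, 1.25, 1.75]
z = -2.14
Check each boundary:
  z < -1.75
  z < -1.25
  z < -0.75
  z < -0.25
  z < 0.25
  z < 0.75
  z < 1.25
  z < 1.75
Highest qualifying boundary gives stanine = 1

1


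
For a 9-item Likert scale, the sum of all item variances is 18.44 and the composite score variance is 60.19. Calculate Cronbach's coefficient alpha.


alpha = (k/(k-1)) * (1 - sum(si^2)/s_total^2)
= (9/8) * (1 - 18.44/60.19)
alpha = 0.7803

0.7803


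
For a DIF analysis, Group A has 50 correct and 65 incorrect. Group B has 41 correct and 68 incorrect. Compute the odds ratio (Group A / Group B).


Odds_A = 50/65 = 0.7692
Odds_B = 41/68 = 0.6029
OR = Odds_A / Odds_B = 0.7692 / 0.6029
Exactly, OR = (50 * 68) / (65 * 41) = 3400 / 2665
OR = 1.2758

1.2758


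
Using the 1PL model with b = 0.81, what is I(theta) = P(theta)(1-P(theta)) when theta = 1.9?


P = 1/(1+exp(-(1.9-0.81))) = 0.7484
I = P*(1-P) = 0.7484 * 0.2516
I = 0.1883

0.1883


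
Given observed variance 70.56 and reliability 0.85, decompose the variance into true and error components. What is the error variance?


var_true = rxx * var_obs = 0.85 * 70.56 = 59.976
var_error = var_obs - var_true
var_error = 70.56 - 59.976
var_error = 10.584

10.584


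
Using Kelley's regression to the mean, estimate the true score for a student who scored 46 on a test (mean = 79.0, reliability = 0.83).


T_est = rxx * X + (1 - rxx) * mean
T_est = 0.83 * 46 + 0.17 * 79.0
T_est = 38.18 + 13.43
T_est = 51.61

51.61


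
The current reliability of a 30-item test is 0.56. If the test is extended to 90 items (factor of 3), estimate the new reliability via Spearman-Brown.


r_new = (n * rxx) / (1 + (n-1) * rxx)
r_new = (3 * 0.56) / (1 + 2 * 0.56)
r_new = 1.68 / 2.12
r_new = 0.7925

0.7925


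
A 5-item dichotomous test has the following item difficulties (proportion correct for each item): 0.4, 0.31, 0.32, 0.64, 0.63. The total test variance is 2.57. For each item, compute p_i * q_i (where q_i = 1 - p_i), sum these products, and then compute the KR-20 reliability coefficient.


For each item, compute p_i * q_i:
  Item 1: 0.4 * 0.6 = 0.24
  Item 2: 0.31 * 0.69 = 0.2139
  Item 3: 0.32 * 0.68 = 0.2176
  Item 4: 0.64 * 0.36 = 0.2304
  Item 5: 0.63 * 0.37 = 0.2331
Sum(p_i * q_i) = 0.24 + 0.2139 + 0.2176 + 0.2304 + 0.2331 = 1.135
KR-20 = (k/(k-1)) * (1 - Sum(p_i*q_i) / Var_total)
= (5/4) * (1 - 1.135/2.57)
= 1.25 * 0.5584
KR-20 = 0.698

0.698


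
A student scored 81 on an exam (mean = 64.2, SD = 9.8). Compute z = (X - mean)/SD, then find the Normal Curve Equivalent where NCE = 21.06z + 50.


z = (X - mean) / SD = (81 - 64.2) / 9.8
z = 16.8 / 9.8
z = 1.7143
NCE = NCE = 21.06z + 50
Carry z at full precision (z = 16.8 / 9.8) into the conversion:
NCE = 21.06 * (16.8 / 9.8) + 50 = 353.808 / 9.8 + 50
NCE = 36.1029 + 50
NCE = 86.1029

86.1029


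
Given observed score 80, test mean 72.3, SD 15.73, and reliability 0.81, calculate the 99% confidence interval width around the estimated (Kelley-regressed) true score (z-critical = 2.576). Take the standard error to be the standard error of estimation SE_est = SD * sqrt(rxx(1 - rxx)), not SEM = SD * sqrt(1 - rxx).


True score estimate = 0.81*80 + 0.19*72.3 = 78.537
SE_est = SD * sqrt(rxx * (1 - rxx)) = 15.73 * sqrt(0.81 * 0.19) = 15.73 * sqrt(0.1539) = 6.170893
CI = T_est +/- z * SE_est, so width = 2 * z * SE_est = 2 * 2.576 * 6.170893
Width = 31.7924

31.7924


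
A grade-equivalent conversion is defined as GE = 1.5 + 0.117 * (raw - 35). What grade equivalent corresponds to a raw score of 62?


raw - median = 62 - 35 = 27
slope * diff = 0.117 * 27 = 3.159
GE = 1.5 + 3.159
GE = 4.659

4.659


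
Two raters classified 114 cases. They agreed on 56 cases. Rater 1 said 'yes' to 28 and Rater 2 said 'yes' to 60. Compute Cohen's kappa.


P_o = 56/114 = 0.491228
P_e = (28*60 + 86*54) / 12996 = 0.486611
kappa = (P_o - P_e) / (1 - P_e)
kappa = (0.491228 - 0.486611) / (1 - 0.486611)
kappa = 0.009

0.009


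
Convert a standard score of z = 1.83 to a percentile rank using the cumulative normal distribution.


CDF(z) = 0.5 * (1 + erf(z/sqrt(2)))
erf(1.294) = 0.9328
CDF = 0.9664
Percentile rank = 0.9664 * 100 = 96.64

96.64


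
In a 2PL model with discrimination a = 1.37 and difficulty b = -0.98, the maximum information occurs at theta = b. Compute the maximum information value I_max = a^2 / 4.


For 2PL, max info at theta = b = -0.98
I_max = a^2 / 4 = 1.37^2 / 4
= 1.8769 / 4
I_max = 0.4692

0.4692


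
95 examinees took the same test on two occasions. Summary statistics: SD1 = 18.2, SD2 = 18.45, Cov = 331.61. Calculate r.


r = cov(X,Y) / (SD_X * SD_Y)
r = 331.61 / (18.2 * 18.45)
r = 331.61 / 335.79
r = 0.9876

0.9876


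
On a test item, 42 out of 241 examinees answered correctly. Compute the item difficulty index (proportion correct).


Item difficulty p = number correct / total examinees
p = 42 / 241
p = 0.1743

0.1743


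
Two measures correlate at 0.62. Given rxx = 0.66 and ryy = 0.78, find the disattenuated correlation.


r_corrected = rxy / sqrt(rxx * ryy)
= 0.62 / sqrt(0.66 * 0.78)
= 0.62 / sqrt(0.5148)
= 0.62 / 0.717496
r_corrected = 0.8641

0.8641


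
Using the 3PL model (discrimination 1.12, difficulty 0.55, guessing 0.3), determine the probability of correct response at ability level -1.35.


logit = 1.12*(-1.35 - 0.55) = -2.128
P* = 1/(1 + exp(--2.128)) = 0.1064
P = 0.3 + (1 - 0.3) * 0.1064
P = 0.3745

0.3745


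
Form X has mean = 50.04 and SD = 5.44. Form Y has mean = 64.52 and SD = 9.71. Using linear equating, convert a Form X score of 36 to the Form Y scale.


slope = SD_Y / SD_X = 9.71 / 5.44 ~ 1.7849
intercept = mean_Y - slope * mean_X = 64.52 - (9.71 / 5.44) * 50.04 ~ -24.7977
Y = slope * X + intercept. To avoid rounding drift from the rounded slope/intercept, evaluate the equivalent form Y = mean_Y + SD_Y * (X - mean_X) / SD_X at full precision:
Y = 64.52 + 9.71 * (36 - 50.04) / 5.44
Y = 64.52 - 9.71 * 14.04 / 5.44
Y = 64.52 - 136.3284 / 5.44
Y = 64.52 - 25.0604
Y = 39.4596

39.4596


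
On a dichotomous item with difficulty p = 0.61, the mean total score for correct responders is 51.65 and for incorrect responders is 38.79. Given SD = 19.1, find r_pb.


q = 1 - p = 0.39
rpb = ((M1 - M0) / SD) * sqrt(p * q)
rpb = ((51.65 - 38.79) / 19.1) * sqrt(0.61 * 0.39)
rpb = 0.3284

0.3284


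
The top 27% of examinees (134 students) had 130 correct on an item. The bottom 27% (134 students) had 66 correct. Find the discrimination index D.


p_upper = 130/134 = 0.9701
p_lower = 66/134 = 0.4925
D = 0.9701 - 0.4925 = 0.4776

0.4776


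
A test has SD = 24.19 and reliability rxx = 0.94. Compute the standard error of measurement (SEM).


SEM = SD * sqrt(1 - rxx)
SEM = 24.19 * sqrt(1 - 0.94)
SEM = 24.19 * sqrt(0.06) = 24.19 * 0.244949
SEM = 5.9253

5.9253


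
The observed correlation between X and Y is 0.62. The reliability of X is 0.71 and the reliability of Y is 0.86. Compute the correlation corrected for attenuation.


r_corrected = rxy / sqrt(rxx * ryy)
= 0.62 / sqrt(0.71 * 0.86)
= 0.62 / sqrt(0.6106)
= 0.62 / 0.781409
r_corrected = 0.7934

0.7934


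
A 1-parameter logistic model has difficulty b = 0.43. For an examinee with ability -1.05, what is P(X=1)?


theta - b = -1.05 - 0.43 = -1.48
exp(-(theta - b)) = exp(1.48) = 4.3929
P = 1 / (1 + 4.3929)
P = 0.1854

0.1854


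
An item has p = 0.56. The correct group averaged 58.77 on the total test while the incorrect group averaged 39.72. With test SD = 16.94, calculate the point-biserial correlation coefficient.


q = 1 - p = 0.44
rpb = ((M1 - M0) / SD) * sqrt(p * q)
rpb = ((58.77 - 39.72) / 16.94) * sqrt(0.56 * 0.44)
rpb = 0.5582

0.5582


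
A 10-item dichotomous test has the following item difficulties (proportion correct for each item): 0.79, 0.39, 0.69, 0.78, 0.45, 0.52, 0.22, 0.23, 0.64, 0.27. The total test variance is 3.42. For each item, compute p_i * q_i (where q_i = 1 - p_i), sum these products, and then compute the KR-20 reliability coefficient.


For each item, compute p_i * q_i:
  Item 1: 0.79 * 0.21 = 0.1659
  Item 2: 0.39 * 0.61 = 0.2379
  Item 3: 0.69 * 0.31 = 0.2139
  Item 4: 0.78 * 0.22 = 0.1716
  Item 5: 0.45 * 0.55 = 0.2475
  Item 6: 0.52 * 0.48 = 0.2496
  Item 7: 0.22 * 0.78 = 0.1716
  Item 8: 0.23 * 0.77 = 0.1771
  Item 9: 0.64 * 0.36 = 0.2304
  Item 10: 0.27 * 0.73 = 0.1971
Sum(p_i * q_i) = 0.1659 + 0.2379 + 0.2139 + 0.1716 + 0.2475 + 0.2496 + 0.1716 + 0.1771 + 0.2304 + 0.1971 = 2.0626
KR-20 = (k/(k-1)) * (1 - Sum(p_i*q_i) / Var_total)
= (10/9) * (1 - 2.0626/3.42)
= 1.1111 * 0.3969
KR-20 = 0.441

0.441


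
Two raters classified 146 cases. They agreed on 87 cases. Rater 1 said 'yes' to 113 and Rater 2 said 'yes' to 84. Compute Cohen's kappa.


P_o = 87/146 = 0.59589
P_e = (113*84 + 33*62) / 21316 = 0.541284
kappa = (P_o - P_e) / (1 - P_e)
kappa = (0.59589 - 0.541284) / (1 - 0.541284)
kappa = 0.119

0.119


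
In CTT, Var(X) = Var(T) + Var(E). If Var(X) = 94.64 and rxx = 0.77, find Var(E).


var_true = rxx * var_obs = 0.77 * 94.64 = 72.8728
var_error = var_obs - var_true
var_error = 94.64 - 72.8728
var_error = 21.7672

21.7672


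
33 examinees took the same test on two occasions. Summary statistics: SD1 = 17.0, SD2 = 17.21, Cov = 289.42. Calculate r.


r = cov(X,Y) / (SD_X * SD_Y)
r = 289.42 / (17.0 * 17.21)
r = 289.42 / 292.57
r = 0.9892

0.9892


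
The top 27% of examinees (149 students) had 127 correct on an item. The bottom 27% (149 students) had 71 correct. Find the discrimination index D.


p_upper = 127/149 = 0.8523
p_lower = 71/149 = 0.4765
D = 0.8523 - 0.4765 = 0.3758

0.3758


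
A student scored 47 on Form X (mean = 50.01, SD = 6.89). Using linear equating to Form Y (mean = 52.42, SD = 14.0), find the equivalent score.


slope = SD_Y / SD_X = 14.0 / 6.89 ~ 2.0319
intercept = mean_Y - slope * mean_X = 52.42 - (14.0 / 6.89) * 50.01 ~ -49.1968
Y = slope * X + intercept. To avoid rounding drift from the rounded slope/intercept, evaluate the equivalent form Y = mean_Y + SD_Y * (X - mean_X) / SD_X at full precision:
Y = 52.42 + 14.0 * (47 - 50.01) / 6.89
Y = 52.42 - 14.0 * 3.01 / 6.89
Y = 52.42 - 42.14 / 6.89
Y = 52.42 - 6.1161
Y = 46.3039

46.3039


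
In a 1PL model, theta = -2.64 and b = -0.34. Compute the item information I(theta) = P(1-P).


P = 1/(1+exp(-(-2.64--0.34))) = 0.0911
I = P*(1-P) = 0.0911 * 0.9089
I = 0.0828

0.0828


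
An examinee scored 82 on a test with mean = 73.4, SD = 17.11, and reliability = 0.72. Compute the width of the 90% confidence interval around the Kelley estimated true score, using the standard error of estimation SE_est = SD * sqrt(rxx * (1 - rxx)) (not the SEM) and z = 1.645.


True score estimate = 0.72*82 + 0.28*73.4 = 79.592
SE_est = SD * sqrt(rxx * (1 - rxx)) = 17.11 * sqrt(0.72 * 0.28) = 17.11 * sqrt(0.2016) = 7.682371
CI = T_est +/- z * SE_est, so width = 2 * z * SE_est = 2 * 1.645 * 7.682371
Width = 25.275

25.275


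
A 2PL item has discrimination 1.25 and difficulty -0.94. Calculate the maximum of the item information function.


For 2PL, max info at theta = b = -0.94
I_max = a^2 / 4 = 1.25^2 / 4
= 1.5625 / 4
I_max = 0.3906

0.3906


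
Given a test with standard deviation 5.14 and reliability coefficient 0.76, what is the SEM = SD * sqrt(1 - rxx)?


SEM = SD * sqrt(1 - rxx)
SEM = 5.14 * sqrt(1 - 0.76)
SEM = 5.14 * sqrt(0.24) = 5.14 * 0.489898
SEM = 2.5181

2.5181


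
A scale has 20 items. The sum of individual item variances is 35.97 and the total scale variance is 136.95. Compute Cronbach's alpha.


alpha = (k/(k-1)) * (1 - sum(si^2)/s_total^2)
= (20/19) * (1 - 35.97/136.95)
alpha = 0.7762

0.7762


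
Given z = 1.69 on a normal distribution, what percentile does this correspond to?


CDF(z) = 0.5 * (1 + erf(z/sqrt(2)))
erf(1.195) = 0.909
CDF = 0.9545
Percentile rank = 0.9545 * 100 = 95.45

95.45


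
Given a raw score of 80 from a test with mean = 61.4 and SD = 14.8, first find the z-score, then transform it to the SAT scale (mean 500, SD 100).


z = (X - mean) / SD = (80 - 61.4) / 14.8
z = 18.6 / 14.8
z = 1.2568
SAT-scale = SAT = 500 + 100z
Carry z at full precision (z = 18.6 / 14.8) into the conversion:
SAT-scale = 500 + 100 * (18.6 / 14.8) = 500 + 1860 / 14.8
SAT-scale = 500 + 125.6757
SAT-scale = 625.6757

625.6757


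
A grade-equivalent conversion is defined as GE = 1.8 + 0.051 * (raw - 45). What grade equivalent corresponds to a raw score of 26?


raw - median = 26 - 45 = -19
slope * diff = 0.051 * -19 = -0.969
GE = 1.8 + -0.969
GE = 0.831

0.831


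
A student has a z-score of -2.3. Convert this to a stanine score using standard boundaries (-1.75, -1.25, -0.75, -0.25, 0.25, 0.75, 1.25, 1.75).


Stanine boundaries: [-1.75, -1.25, -0.75, -0.25, 0.25, 0.75, 1.25, 1.75]
z = -2.3
Check each boundary:
  z < -1.75
  z < -1.25
  z < -0.75
  z < -0.25
  z < 0.25
  z < 0.75
  z < 1.25
  z < 1.75
Highest qualifying boundary gives stanine = 1

1


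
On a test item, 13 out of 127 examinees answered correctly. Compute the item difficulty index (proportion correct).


Item difficulty p = number correct / total examinees
p = 13 / 127
p = 0.1024

0.1024


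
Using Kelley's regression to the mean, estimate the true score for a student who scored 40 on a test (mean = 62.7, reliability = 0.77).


T_est = rxx * X + (1 - rxx) * mean
T_est = 0.77 * 40 + 0.23 * 62.7
T_est = 30.8 + 14.421
T_est = 45.221

45.221
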